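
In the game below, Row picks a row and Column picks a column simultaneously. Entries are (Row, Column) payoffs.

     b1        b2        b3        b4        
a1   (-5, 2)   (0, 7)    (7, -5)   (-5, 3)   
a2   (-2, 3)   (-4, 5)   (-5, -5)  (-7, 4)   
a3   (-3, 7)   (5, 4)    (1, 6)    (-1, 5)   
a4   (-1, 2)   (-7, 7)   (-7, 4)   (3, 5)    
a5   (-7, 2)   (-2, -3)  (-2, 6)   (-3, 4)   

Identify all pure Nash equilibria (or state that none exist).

There is no pure-strategy Nash equilibrium

Check mutual best responses: a cell is a NE iff neither player can gain by unilaterally deviating.
Row's best responses — vs b1: a4 (payoff -1); vs b2: a3 (payoff 5); vs b3: a1 (payoff 7); vs b4: a4 (payoff 3).
Column's best responses — vs a1: b2 (payoff 7); vs a2: b2 (payoff 5); vs a3: b1 (payoff 7); vs a4: b2 (payoff 7); vs a5: b3 (payoff 6).
No cell has both players best-responding. For instance, Row's best reply to b1 is a4, but against a4 Column prefers b2 over b1.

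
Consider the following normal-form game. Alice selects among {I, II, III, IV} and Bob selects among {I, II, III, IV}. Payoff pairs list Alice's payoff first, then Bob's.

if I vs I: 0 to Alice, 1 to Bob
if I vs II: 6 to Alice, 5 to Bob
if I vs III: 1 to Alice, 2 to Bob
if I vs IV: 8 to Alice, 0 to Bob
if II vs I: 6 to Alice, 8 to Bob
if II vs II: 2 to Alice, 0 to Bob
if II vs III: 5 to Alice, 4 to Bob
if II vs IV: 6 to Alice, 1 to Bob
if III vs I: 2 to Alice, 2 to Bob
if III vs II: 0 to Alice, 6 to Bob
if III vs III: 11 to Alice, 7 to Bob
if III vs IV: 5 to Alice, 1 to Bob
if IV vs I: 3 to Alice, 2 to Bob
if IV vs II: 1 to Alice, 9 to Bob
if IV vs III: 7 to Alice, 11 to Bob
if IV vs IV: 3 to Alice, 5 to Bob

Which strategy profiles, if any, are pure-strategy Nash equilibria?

Check mutual best responses: a cell is a NE iff neither player can gain by unilaterally deviating.
Alice's best responses — vs I: II (payoff 6); vs II: I (payoff 6); vs III: III (payoff 11); vs IV: I (payoff 8).
Bob's best responses — vs I: II (payoff 5); vs II: I (payoff 8); vs III: III (payoff 7); vs IV: III (payoff 11).
Mutual best responses occur at (I, II), (II, I), and (III, III); at each, neither player gains by switching.

(I, II), (II, I), and (III, III)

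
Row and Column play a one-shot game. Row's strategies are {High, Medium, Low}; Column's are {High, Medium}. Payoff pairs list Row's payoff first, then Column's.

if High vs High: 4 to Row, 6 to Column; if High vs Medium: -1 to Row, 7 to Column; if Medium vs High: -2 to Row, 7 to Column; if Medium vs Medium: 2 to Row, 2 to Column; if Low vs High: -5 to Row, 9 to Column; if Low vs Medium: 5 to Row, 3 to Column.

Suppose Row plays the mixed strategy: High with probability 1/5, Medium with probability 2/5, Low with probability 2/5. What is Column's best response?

Column's best reply maximizes expected payoff against the mix.
High: (1/5)·6 + (2/5)·7 + (2/5)·9 = 38/5
Medium: (1/5)·7 + (2/5)·2 + (2/5)·3 = 17/5
Highest expected payoff is 38/5, from High.

High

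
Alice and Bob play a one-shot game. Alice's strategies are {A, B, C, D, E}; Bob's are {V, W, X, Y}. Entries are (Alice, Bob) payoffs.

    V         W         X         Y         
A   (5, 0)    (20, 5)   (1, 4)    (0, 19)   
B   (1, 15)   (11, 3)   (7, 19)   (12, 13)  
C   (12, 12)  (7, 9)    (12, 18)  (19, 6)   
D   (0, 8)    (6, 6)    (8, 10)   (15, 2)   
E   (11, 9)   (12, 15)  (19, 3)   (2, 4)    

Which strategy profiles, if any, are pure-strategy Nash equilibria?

Find each player's best response to every opponent strategy; NE are the intersections.
Alice's best responses — vs V: C (payoff 12); vs W: A (payoff 20); vs X: E (payoff 19); vs Y: C (payoff 19).
Bob's best responses — vs A: Y (payoff 19); vs B: X (payoff 19); vs C: X (payoff 18); vs D: X (payoff 10); vs E: W (payoff 15).
No cell has both players best-responding. For instance, Alice's best reply to Y is C, but against C Bob prefers X over Y.

No pure-strategy Nash equilibrium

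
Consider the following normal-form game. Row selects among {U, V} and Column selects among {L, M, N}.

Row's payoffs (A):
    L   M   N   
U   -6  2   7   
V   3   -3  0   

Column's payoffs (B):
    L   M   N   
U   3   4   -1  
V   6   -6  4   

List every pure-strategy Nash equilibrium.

(U, M) and (V, L)

A profile is a Nash equilibrium when each player is best-responding to the other.
Row's best responses — vs L: V (payoff 3); vs M: U (payoff 2); vs N: U (payoff 7).
Column's best responses — vs U: M (payoff 4); vs V: L (payoff 6).
Mutual best responses occur at (U, M) and (V, L); at each, neither player gains by switching.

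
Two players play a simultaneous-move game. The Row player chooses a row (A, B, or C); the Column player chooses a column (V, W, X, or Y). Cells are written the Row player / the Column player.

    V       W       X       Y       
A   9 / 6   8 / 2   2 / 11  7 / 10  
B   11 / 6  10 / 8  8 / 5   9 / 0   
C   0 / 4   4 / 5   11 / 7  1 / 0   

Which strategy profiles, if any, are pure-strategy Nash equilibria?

(B, W) and (C, X)

Check mutual best responses: a cell is a NE iff neither player can gain by unilaterally deviating.
The Row player's best responses — vs V: B (payoff 11); vs W: B (payoff 10); vs X: C (payoff 11); vs Y: B (payoff 9).
The Column player's best responses — vs A: X (payoff 11); vs B: W (payoff 8); vs C: X (payoff 7).
Mutual best responses occur at (B, W) and (C, X); at each, neither player gains by switching.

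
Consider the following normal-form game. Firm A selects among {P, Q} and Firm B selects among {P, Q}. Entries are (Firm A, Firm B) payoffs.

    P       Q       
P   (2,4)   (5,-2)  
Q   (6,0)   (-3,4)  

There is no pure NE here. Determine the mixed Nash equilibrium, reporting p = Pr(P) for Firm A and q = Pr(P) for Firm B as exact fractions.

In a mixed NE each player is indifferent between their pure strategies, so the opponent's mix sets the indifference.
Firm B indifferent between P and Q: p·4 + (1−p)·0 = p·(-2) + (1−p)·4 ⟹ 0 + 4p = 4 + (-6)p ⟹ p = 2/5.
Firm A indifferent between P and Q: q·2 + (1−q)·5 = q·6 + (1−q)·(-3) ⟹ 5 + (-3)q = (-3) + 9q ⟹ q = 2/3.

p = 2/5, q = 2/3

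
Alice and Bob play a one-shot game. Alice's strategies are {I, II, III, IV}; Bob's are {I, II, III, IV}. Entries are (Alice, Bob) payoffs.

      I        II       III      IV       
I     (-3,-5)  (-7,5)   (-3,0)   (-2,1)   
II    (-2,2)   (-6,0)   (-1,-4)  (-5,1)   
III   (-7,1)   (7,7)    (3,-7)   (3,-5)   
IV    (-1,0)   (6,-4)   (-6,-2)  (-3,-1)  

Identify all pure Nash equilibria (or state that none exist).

(III, II) and (IV, I)

A profile is a Nash equilibrium when each player is best-responding to the other.
Alice's best responses — vs I: IV (payoff -1); vs II: III (payoff 7); vs III: III (payoff 3); vs IV: III (payoff 3).
Bob's best responses — vs I: II (payoff 5); vs II: I (payoff 2); vs III: II (payoff 7); vs IV: I (payoff 0).
Mutual best responses occur at (III, II) and (IV, I); at each, neither player gains by switching.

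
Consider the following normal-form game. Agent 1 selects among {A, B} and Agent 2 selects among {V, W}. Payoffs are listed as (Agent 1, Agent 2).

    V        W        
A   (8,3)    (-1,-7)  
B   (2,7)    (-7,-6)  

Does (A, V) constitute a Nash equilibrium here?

Holding Agent 2 at V: Agent 1 gets 8 from A, versus 2 from B. No profitable deviation for Agent 1.
Holding Agent 1 at A: Agent 2 gets 3 from V, versus -7 from W. No profitable deviation for Agent 2 either.

Yes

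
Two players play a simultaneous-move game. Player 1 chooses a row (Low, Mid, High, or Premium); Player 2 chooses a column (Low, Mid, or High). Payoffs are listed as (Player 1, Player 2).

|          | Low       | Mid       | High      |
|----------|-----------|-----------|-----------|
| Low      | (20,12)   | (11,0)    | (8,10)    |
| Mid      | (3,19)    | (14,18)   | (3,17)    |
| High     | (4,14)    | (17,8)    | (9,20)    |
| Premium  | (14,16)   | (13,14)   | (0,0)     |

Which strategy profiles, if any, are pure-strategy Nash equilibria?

(Low, Low) and (High, High)

Check mutual best responses: a cell is a NE iff neither player can gain by unilaterally deviating.
Player 1's best responses — vs Low: Low (payoff 20); vs Mid: High (payoff 17); vs High: High (payoff 9).
Player 2's best responses — vs Low: Low (payoff 12); vs Mid: Low (payoff 19); vs High: High (payoff 20); vs Premium: Low (payoff 16).
Mutual best responses occur at (Low, Low) and (High, High); at each, neither player gains by switching.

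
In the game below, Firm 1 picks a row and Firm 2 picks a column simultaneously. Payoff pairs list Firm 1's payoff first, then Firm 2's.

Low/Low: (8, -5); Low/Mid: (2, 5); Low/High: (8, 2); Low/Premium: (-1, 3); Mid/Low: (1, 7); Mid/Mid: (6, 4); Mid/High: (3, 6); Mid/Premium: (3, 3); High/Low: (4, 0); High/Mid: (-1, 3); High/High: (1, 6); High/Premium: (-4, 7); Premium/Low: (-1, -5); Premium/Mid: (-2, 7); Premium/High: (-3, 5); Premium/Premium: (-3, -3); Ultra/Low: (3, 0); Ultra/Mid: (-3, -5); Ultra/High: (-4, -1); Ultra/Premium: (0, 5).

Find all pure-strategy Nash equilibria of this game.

Check mutual best responses: a cell is a NE iff neither player can gain by unilaterally deviating.
Firm 1's best responses — vs Low: Low (payoff 8); vs Mid: Mid (payoff 6); vs High: Low (payoff 8); vs Premium: Mid (payoff 3).
Firm 2's best responses — vs Low: Mid (payoff 5); vs Mid: Low (payoff 7); vs High: Premium (payoff 7); vs Premium: Mid (payoff 7); vs Ultra: Premium (payoff 5).
No cell has both players best-responding. For instance, Firm 1's best reply to Premium is Mid, but against Mid Firm 2 prefers Low over Premium.

There is no pure-strategy Nash equilibrium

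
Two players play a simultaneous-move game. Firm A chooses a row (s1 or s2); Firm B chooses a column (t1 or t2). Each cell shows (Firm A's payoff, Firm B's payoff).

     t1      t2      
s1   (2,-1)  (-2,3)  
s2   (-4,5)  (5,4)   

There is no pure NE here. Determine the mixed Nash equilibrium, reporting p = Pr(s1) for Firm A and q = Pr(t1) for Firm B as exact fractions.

In a mixed NE each player is indifferent between their pure strategies, so the opponent's mix sets the indifference.
Firm B indifferent between t1 and t2: p·(-1) + (1−p)·5 = p·3 + (1−p)·4 ⟹ 5 + (-6)p = 4 + (-1)p ⟹ p = 1/5.
Firm A indifferent between s1 and s2: q·2 + (1−q)·(-2) = q·(-4) + (1−q)·5 ⟹ (-2) + 4q = 5 + (-9)q ⟹ q = 7/13.

p = 1/5, q = 7/13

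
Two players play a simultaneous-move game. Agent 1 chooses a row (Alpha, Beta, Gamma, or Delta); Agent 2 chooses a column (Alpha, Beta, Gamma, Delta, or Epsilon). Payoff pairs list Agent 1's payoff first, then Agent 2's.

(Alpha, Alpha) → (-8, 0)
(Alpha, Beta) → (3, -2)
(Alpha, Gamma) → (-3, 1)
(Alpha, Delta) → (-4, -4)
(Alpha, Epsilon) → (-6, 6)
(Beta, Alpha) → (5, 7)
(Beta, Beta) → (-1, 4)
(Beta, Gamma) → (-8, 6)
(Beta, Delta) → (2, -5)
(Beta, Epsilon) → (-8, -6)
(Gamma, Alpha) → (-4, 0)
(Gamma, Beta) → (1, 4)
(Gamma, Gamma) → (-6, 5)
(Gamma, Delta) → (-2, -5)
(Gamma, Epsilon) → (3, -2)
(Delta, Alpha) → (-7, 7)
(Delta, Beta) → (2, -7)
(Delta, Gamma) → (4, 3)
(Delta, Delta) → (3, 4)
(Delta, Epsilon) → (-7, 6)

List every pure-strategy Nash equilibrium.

(Beta, Alpha)

Check mutual best responses: a cell is a NE iff neither player can gain by unilaterally deviating.
Agent 1's best responses — vs Alpha: Beta (payoff 5); vs Beta: Alpha (payoff 3); vs Gamma: Delta (payoff 4); vs Delta: Delta (payoff 3); vs Epsilon: Gamma (payoff 3).
Agent 2's best responses — vs Alpha: Epsilon (payoff 6); vs Beta: Alpha (payoff 7); vs Gamma: Gamma (payoff 5); vs Delta: Alpha (payoff 7).
The only mutual best response is (Beta, Alpha); neither player gains by switching there.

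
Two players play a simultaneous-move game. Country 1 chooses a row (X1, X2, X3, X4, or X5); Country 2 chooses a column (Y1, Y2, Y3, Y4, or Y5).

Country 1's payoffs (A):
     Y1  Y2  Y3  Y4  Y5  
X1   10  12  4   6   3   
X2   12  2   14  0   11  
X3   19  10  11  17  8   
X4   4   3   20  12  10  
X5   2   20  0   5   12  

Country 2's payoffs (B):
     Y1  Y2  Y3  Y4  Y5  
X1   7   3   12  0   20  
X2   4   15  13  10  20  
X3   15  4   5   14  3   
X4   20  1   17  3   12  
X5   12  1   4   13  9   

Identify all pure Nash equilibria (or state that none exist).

(X3, Y1)

Check mutual best responses: a cell is a NE iff neither player can gain by unilaterally deviating.
Country 1's best responses — vs Y1: X3 (payoff 19); vs Y2: X5 (payoff 20); vs Y3: X4 (payoff 20); vs Y4: X3 (payoff 17); vs Y5: X5 (payoff 12).
Country 2's best responses — vs X1: Y5 (payoff 20); vs X2: Y5 (payoff 20); vs X3: Y1 (payoff 15); vs X4: Y1 (payoff 20); vs X5: Y4 (payoff 13).
The only mutual best response is (X3, Y1); neither player gains by switching there.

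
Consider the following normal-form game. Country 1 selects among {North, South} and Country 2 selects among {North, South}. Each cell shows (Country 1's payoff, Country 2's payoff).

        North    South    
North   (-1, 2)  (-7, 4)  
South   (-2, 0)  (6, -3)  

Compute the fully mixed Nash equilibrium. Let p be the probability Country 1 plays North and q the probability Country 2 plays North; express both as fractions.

p = 3/5, q = 13/14

Each player's mixing probability is pinned down by making the *other* player indifferent.
Country 2 indifferent between North and South: p·2 + (1−p)·0 = p·4 + (1−p)·(-3) ⟹ 0 + 2p = (-3) + 7p ⟹ p = 3/5.
Country 1 indifferent between North and South: q·(-1) + (1−q)·(-7) = q·(-2) + (1−q)·6 ⟹ (-7) + 6q = 6 + (-8)q ⟹ q = 13/14.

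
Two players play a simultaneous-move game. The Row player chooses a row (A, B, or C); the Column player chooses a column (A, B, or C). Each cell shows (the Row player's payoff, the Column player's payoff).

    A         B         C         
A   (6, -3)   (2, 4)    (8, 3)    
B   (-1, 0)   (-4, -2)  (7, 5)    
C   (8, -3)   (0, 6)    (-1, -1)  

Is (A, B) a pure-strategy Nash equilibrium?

Holding the Column player at B: the Row player gets 2 from A, versus -4 from B, 0 from C. No profitable deviation for the Row player.
Holding the Row player at A: the Column player gets 4 from B, versus -3 from A, 3 from C. No profitable deviation for the Column player either.

Yes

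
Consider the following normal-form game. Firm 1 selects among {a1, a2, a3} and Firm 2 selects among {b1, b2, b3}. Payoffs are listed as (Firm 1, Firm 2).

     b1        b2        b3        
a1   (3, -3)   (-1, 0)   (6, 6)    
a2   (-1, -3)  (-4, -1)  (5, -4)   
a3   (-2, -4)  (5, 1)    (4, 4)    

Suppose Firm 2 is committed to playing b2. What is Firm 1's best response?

a3

With Firm 2 fixed at b2, Firm 1's payoffs are: a1 → -1, a2 → -4, a3 → 5.
The maximum is 5, achieved by a3.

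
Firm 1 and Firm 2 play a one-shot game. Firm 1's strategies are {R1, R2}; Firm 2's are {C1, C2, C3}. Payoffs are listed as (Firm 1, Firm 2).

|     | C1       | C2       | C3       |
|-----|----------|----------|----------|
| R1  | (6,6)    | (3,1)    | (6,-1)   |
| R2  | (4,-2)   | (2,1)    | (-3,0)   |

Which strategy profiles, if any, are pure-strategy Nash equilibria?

(R1, C1)

Check mutual best responses: a cell is a NE iff neither player can gain by unilaterally deviating.
Firm 1's best responses — vs C1: R1 (payoff 6); vs C2: R1 (payoff 3); vs C3: R1 (payoff 6).
Firm 2's best responses — vs R1: C1 (payoff 6); vs R2: C2 (payoff 1).
The only mutual best response is (R1, C1); neither player gains by switching there.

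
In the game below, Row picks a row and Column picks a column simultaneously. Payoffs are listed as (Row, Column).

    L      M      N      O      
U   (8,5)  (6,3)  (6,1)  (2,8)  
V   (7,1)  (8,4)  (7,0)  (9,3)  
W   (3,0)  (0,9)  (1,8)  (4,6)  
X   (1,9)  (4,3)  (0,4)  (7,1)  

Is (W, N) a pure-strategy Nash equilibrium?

Holding Column at N: Row gets 1 from W but could get 7 by switching to V. Row has a profitable deviation.

No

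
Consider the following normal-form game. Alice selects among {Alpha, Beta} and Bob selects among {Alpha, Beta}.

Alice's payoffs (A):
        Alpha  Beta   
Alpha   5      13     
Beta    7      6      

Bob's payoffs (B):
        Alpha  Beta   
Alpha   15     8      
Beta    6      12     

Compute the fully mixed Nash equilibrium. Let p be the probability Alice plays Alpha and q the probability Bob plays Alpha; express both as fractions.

p = 6/13, q = 7/9

Each player's mixing probability is pinned down by making the *other* player indifferent.
Bob indifferent between Alpha and Beta: p·15 + (1−p)·6 = p·8 + (1−p)·12 ⟹ 6 + 9p = 12 + (-4)p ⟹ p = 6/13.
Alice indifferent between Alpha and Beta: q·5 + (1−q)·13 = q·7 + (1−q)·6 ⟹ 13 + (-8)q = 6 + 1q ⟹ q = 7/9.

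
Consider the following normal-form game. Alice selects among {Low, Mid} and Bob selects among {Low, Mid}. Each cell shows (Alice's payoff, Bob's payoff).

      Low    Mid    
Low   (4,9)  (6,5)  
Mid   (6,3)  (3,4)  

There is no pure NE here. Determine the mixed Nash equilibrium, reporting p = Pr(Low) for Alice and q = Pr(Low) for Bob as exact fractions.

p = 1/5, q = 3/5

Each player's mixing probability is pinned down by making the *other* player indifferent.
Bob indifferent between Low and Mid: p·9 + (1−p)·3 = p·5 + (1−p)·4 ⟹ 3 + 6p = 4 + 1p ⟹ p = 1/5.
Alice indifferent between Low and Mid: q·4 + (1−q)·6 = q·6 + (1−q)·3 ⟹ 6 + (-2)q = 3 + 3q ⟹ q = 3/5.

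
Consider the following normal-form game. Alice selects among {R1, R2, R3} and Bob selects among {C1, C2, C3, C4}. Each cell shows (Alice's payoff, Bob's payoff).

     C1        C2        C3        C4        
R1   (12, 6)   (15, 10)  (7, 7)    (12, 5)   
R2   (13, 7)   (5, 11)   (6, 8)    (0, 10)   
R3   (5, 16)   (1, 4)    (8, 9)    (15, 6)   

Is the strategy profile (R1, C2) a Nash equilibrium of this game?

Holding Bob at C2: Alice gets 15 from R1, versus 5 from R2, 1 from R3. No profitable deviation for Alice.
Holding Alice at R1: Bob gets 10 from C2, versus 6 from C1, 7 from C3, 5 from C4. No profitable deviation for Bob either.

Yes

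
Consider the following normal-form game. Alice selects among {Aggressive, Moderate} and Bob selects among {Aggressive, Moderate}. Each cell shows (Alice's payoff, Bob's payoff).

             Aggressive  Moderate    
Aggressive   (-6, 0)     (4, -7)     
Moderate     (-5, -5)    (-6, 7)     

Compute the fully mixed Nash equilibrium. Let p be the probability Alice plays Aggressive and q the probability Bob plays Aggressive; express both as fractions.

p = 12/19, q = 10/11

In a mixed NE each player is indifferent between their pure strategies, so the opponent's mix sets the indifference.
Bob indifferent between Aggressive and Moderate: p·0 + (1−p)·(-5) = p·(-7) + (1−p)·7 ⟹ (-5) + 5p = 7 + (-14)p ⟹ p = 12/19.
Alice indifferent between Aggressive and Moderate: q·(-6) + (1−q)·4 = q·(-5) + (1−q)·(-6) ⟹ 4 + (-10)q = (-6) + 1q ⟹ q = 10/11.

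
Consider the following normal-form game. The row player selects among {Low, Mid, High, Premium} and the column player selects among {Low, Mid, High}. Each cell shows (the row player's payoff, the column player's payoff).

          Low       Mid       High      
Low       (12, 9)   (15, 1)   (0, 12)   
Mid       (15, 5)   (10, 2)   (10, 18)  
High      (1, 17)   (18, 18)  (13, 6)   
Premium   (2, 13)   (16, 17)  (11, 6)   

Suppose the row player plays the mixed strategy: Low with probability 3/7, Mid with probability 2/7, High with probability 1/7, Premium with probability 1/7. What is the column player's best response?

The column player's best reply maximizes expected payoff against the mix.
Low: (3/7)·9 + (2/7)·5 + (1/7)·17 + (1/7)·13 = 67/7
Mid: (3/7)·1 + (2/7)·2 + (1/7)·18 + (1/7)·17 = 6
High: (3/7)·12 + (2/7)·18 + (1/7)·6 + (1/7)·6 = 12
Highest expected payoff is 12, from High.

High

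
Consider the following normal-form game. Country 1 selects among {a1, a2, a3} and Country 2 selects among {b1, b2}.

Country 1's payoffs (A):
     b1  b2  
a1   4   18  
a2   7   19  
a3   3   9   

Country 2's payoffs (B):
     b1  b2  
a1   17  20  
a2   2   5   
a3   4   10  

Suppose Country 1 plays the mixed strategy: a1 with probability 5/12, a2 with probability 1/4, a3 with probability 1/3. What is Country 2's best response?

b2

Country 2's best reply maximizes expected payoff against the mix.
b1: (5/12)·17 + (1/4)·2 + (1/3)·4 = 107/12
b2: (5/12)·20 + (1/4)·5 + (1/3)·10 = 155/12
Highest expected payoff is 155/12, from b2.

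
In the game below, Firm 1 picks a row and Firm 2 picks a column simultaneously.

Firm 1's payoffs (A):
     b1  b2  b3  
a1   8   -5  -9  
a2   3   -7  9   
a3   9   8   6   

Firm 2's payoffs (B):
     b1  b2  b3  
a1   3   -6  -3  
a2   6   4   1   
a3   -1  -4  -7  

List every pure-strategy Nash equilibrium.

(a3, b1)

Find each player's best response to every opponent strategy; NE are the intersections.
Firm 1's best responses — vs b1: a3 (payoff 9); vs b2: a3 (payoff 8); vs b3: a2 (payoff 9).
Firm 2's best responses — vs a1: b1 (payoff 3); vs a2: b1 (payoff 6); vs a3: b1 (payoff -1).
The only mutual best response is (a3, b1); neither player gains by switching there.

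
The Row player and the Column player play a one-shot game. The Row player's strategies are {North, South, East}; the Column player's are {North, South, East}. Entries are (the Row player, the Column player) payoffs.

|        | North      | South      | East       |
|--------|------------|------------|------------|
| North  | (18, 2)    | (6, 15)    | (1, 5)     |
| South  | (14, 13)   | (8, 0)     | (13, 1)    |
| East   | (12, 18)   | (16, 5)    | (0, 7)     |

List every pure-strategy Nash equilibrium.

There is no pure-strategy Nash equilibrium

Check mutual best responses: a cell is a NE iff neither player can gain by unilaterally deviating.
The Row player's best responses — vs North: North (payoff 18); vs South: East (payoff 16); vs East: South (payoff 13).
The Column player's best responses — vs North: South (payoff 15); vs South: North (payoff 13); vs East: North (payoff 18).
No cell has both players best-responding. For instance, the Row player's best reply to South is East, but against East the Column player prefers North over South.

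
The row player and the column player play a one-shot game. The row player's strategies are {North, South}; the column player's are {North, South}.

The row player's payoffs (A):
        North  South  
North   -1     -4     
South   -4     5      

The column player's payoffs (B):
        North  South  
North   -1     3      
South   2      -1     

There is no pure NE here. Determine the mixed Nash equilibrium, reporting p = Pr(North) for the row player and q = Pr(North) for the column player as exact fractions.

In a mixed NE each player is indifferent between their pure strategies, so the opponent's mix sets the indifference.
The column player indifferent between North and South: p·(-1) + (1−p)·2 = p·3 + (1−p)·(-1) ⟹ 2 + (-3)p = (-1) + 4p ⟹ p = 3/7.
The row player indifferent between North and South: q·(-1) + (1−q)·(-4) = q·(-4) + (1−q)·5 ⟹ (-4) + 3q = 5 + (-9)q ⟹ q = 3/4.

p = 3/7, q = 3/4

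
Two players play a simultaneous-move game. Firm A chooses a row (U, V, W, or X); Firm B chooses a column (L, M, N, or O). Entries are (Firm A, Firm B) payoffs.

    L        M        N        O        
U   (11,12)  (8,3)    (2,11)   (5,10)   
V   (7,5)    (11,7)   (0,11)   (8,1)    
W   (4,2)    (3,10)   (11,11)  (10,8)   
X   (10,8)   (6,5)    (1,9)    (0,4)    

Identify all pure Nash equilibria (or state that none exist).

A profile is a Nash equilibrium when each player is best-responding to the other.
Firm A's best responses — vs L: U (payoff 11); vs M: V (payoff 11); vs N: W (payoff 11); vs O: W (payoff 10).
Firm B's best responses — vs U: L (payoff 12); vs V: N (payoff 11); vs W: N (payoff 11); vs X: N (payoff 9).
Mutual best responses occur at (U, L) and (W, N); at each, neither player gains by switching.

(U, L) and (W, N)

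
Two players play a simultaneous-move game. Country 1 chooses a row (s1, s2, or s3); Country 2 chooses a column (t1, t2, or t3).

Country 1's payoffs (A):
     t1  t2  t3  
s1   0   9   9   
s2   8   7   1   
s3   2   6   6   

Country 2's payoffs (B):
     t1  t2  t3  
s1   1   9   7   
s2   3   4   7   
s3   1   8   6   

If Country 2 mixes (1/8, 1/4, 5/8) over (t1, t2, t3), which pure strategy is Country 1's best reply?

s1

Compute Country 1's expected payoff from each pure strategy against the given mix.
s1: (1/8)·0 + (1/4)·9 + (5/8)·9 = 63/8
s2: (1/8)·8 + (1/4)·7 + (5/8)·1 = 27/8
s3: (1/8)·2 + (1/4)·6 + (5/8)·6 = 11/2
Highest expected payoff is 63/8, from s1.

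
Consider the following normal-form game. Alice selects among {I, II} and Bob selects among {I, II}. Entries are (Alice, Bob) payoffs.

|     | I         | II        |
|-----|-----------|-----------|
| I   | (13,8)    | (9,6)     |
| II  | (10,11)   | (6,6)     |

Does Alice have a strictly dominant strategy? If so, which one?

Check whether one of Alice's strategies beats all alternatives regardless of what the opponent does.
I strictly dominates: vs I: 13 > 10; vs II: 9 > 6.

I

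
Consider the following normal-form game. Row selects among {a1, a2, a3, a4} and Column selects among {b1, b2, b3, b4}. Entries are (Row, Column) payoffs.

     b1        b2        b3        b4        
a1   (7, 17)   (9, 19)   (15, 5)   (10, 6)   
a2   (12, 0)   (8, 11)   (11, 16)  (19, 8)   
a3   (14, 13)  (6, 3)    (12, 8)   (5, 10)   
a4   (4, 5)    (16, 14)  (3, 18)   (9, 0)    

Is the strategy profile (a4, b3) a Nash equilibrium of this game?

No

Holding Column at b3: Row gets 3 from a4 but could get 15 by switching to a1. Row has a profitable deviation.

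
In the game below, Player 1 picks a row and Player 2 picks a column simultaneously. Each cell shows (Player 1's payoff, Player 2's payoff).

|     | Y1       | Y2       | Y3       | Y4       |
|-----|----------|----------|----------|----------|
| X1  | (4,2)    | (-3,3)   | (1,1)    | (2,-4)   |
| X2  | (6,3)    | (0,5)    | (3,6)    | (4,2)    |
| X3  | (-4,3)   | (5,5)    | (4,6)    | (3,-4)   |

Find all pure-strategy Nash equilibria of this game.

(X3, Y3)

A profile is a Nash equilibrium when each player is best-responding to the other.
Player 1's best responses — vs Y1: X2 (payoff 6); vs Y2: X3 (payoff 5); vs Y3: X3 (payoff 4); vs Y4: X2 (payoff 4).
Player 2's best responses — vs X1: Y2 (payoff 3); vs X2: Y3 (payoff 6); vs X3: Y3 (payoff 6).
The only mutual best response is (X3, Y3); neither player gains by switching there.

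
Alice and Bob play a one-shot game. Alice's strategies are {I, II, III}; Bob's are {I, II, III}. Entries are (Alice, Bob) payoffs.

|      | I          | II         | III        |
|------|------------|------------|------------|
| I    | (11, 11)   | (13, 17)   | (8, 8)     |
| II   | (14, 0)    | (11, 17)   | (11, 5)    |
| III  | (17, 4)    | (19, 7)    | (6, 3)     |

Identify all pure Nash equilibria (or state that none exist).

(III, II)

Find each player's best response to every opponent strategy; NE are the intersections.
Alice's best responses — vs I: III (payoff 17); vs II: III (payoff 19); vs III: II (payoff 11).
Bob's best responses — vs I: II (payoff 17); vs II: II (payoff 17); vs III: II (payoff 7).
The only mutual best response is (III, II); neither player gains by switching there.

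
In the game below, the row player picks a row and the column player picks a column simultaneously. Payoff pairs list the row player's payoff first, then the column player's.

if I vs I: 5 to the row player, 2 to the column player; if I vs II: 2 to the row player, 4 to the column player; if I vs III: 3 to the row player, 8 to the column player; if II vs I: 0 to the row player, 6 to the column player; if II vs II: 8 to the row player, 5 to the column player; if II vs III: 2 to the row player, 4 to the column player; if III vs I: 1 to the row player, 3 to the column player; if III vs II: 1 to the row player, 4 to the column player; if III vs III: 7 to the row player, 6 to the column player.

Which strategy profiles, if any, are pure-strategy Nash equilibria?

Check mutual best responses: a cell is a NE iff neither player can gain by unilaterally deviating.
The row player's best responses — vs I: I (payoff 5); vs II: II (payoff 8); vs III: III (payoff 7).
The column player's best responses — vs I: III (payoff 8); vs II: I (payoff 6); vs III: III (payoff 6).
The only mutual best response is (III, III); neither player gains by switching there.

(III, III)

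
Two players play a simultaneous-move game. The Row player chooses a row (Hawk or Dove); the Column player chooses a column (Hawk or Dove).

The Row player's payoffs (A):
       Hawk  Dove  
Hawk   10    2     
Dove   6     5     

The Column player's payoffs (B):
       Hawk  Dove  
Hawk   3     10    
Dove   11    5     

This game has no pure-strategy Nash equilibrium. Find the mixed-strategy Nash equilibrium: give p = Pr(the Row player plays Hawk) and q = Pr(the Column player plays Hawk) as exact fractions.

p = 6/13, q = 3/7

Each player's mixing probability is pinned down by making the *other* player indifferent.
The Column player indifferent between Hawk and Dove: p·3 + (1−p)·11 = p·10 + (1−p)·5 ⟹ 11 + (-8)p = 5 + 5p ⟹ p = 6/13.
The Row player indifferent between Hawk and Dove: q·10 + (1−q)·2 = q·6 + (1−q)·5 ⟹ 2 + 8q = 5 + 1q ⟹ q = 3/7.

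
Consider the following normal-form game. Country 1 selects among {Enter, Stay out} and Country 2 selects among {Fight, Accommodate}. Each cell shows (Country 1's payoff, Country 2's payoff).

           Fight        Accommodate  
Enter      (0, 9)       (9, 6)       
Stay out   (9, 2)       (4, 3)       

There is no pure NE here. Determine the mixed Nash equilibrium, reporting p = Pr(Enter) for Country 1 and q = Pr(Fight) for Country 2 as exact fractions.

p = 1/4, q = 5/14

In a mixed NE each player is indifferent between their pure strategies, so the opponent's mix sets the indifference.
Country 2 indifferent between Fight and Accommodate: p·9 + (1−p)·2 = p·6 + (1−p)·3 ⟹ 2 + 7p = 3 + 3p ⟹ p = 1/4.
Country 1 indifferent between Enter and Stay out: q·0 + (1−q)·9 = q·9 + (1−q)·4 ⟹ 9 + (-9)q = 4 + 5q ⟹ q = 5/14.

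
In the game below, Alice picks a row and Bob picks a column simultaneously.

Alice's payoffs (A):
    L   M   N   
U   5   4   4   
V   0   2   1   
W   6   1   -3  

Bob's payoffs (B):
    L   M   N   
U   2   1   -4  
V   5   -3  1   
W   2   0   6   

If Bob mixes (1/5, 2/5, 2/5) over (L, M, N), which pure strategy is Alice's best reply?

U

Compute Alice's expected payoff from each pure strategy against the given mix.
U: (1/5)·5 + (2/5)·4 + (2/5)·4 = 21/5
V: (1/5)·0 + (2/5)·2 + (2/5)·1 = 6/5
W: (1/5)·6 + (2/5)·1 + (2/5)·(-3) = 2/5
Highest expected payoff is 21/5, from U.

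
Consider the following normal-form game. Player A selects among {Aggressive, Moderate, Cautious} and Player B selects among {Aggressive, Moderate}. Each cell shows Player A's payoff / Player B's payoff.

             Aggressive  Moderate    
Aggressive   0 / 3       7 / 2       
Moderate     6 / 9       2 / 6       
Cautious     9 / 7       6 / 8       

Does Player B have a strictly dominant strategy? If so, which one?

A strategy is strictly dominant if it gives Player B a strictly higher payoff than every other strategy, against every choice by the opponent.
Aggressive is not dominant: against Cautious, Moderate gives 8 > 7.
Moderate is not dominant: against Aggressive, Aggressive gives 3 > 2.
No single strategy is best against every opponent action.

No strictly dominant strategy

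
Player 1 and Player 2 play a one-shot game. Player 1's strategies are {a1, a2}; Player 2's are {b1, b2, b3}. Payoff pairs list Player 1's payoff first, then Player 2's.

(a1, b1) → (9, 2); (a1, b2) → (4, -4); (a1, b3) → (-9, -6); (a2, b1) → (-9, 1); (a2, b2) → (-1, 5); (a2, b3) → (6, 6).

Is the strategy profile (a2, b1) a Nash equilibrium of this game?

No

Holding Player 2 at b1: Player 1 gets -9 from a2 but could get 9 by switching to a1. Player 1 has a profitable deviation.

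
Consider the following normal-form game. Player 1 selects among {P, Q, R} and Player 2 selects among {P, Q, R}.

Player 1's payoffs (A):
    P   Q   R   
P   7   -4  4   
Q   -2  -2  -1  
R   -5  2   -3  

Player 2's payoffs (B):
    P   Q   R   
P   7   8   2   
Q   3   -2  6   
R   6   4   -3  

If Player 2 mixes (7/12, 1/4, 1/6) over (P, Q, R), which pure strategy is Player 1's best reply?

P

Player 1's best reply maximizes expected payoff against the mix.
P: (7/12)·7 + (1/4)·(-4) + (1/6)·4 = 15/4
Q: (7/12)·(-2) + (1/4)·(-2) + (1/6)·(-1) = -11/6
R: (7/12)·(-5) + (1/4)·2 + (1/6)·(-3) = -35/12
Highest expected payoff is 15/4, from P.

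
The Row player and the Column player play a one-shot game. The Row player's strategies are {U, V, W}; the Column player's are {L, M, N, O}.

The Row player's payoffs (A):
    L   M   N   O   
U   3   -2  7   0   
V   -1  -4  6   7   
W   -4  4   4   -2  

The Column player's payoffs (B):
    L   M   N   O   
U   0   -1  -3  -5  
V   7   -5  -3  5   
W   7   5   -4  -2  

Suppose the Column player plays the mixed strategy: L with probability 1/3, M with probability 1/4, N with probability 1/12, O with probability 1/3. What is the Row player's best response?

The Row player's best reply maximizes expected payoff against the mix.
U: (1/3)·3 + (1/4)·(-2) + (1/12)·7 + (1/3)·0 = 13/12
V: (1/3)·(-1) + (1/4)·(-4) + (1/12)·6 + (1/3)·7 = 3/2
W: (1/3)·(-4) + (1/4)·4 + (1/12)·4 + (1/3)·(-2) = -2/3
Highest expected payoff is 3/2, from V.

V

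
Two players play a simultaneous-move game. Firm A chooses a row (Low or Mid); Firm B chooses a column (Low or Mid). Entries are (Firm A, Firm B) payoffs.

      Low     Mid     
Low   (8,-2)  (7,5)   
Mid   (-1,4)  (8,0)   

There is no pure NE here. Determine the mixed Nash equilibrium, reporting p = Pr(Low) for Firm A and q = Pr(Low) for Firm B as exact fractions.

In a mixed NE each player is indifferent between their pure strategies, so the opponent's mix sets the indifference.
Firm B indifferent between Low and Mid: p·(-2) + (1−p)·4 = p·5 + (1−p)·0 ⟹ 4 + (-6)p = 0 + 5p ⟹ p = 4/11.
Firm A indifferent between Low and Mid: q·8 + (1−q)·7 = q·(-1) + (1−q)·8 ⟹ 7 + 1q = 8 + (-9)q ⟹ q = 1/10.

p = 4/11, q = 1/10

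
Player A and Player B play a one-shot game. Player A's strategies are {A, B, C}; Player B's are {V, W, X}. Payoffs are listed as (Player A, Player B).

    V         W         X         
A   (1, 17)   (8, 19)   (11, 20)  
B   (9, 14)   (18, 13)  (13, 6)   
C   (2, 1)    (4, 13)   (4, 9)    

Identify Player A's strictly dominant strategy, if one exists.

A strategy is strictly dominant if it gives Player A a strictly higher payoff than every other strategy, against every choice by the opponent.
B strictly dominates: vs V: 9 > each of {1, 2}; vs W: 18 > each of {8, 4}; vs X: 13 > each of {11, 4}.

B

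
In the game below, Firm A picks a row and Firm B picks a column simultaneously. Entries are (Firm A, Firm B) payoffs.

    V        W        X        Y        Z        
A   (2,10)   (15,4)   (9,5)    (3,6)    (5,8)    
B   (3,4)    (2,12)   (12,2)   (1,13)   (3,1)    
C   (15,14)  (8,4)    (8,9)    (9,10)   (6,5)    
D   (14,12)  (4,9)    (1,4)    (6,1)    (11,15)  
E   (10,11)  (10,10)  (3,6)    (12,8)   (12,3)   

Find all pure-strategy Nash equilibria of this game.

(C, V)

A profile is a Nash equilibrium when each player is best-responding to the other.
Firm A's best responses — vs V: C (payoff 15); vs W: A (payoff 15); vs X: B (payoff 12); vs Y: E (payoff 12); vs Z: E (payoff 12).
Firm B's best responses — vs A: V (payoff 10); vs B: Y (payoff 13); vs C: V (payoff 14); vs D: Z (payoff 15); vs E: V (payoff 11).
The only mutual best response is (C, V); neither player gains by switching there.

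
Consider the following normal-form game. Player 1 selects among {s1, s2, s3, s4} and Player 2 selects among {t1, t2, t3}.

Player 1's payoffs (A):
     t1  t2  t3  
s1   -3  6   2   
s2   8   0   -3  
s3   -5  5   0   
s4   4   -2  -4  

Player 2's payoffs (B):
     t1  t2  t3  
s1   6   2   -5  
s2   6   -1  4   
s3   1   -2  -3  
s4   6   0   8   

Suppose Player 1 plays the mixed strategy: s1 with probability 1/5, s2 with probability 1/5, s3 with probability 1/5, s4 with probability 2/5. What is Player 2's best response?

Player 2's best reply maximizes expected payoff against the mix.
t1: (1/5)·6 + (1/5)·6 + (1/5)·1 + (2/5)·6 = 5
t2: (1/5)·2 + (1/5)·(-1) + (1/5)·(-2) + (2/5)·0 = -1/5
t3: (1/5)·(-5) + (1/5)·4 + (1/5)·(-3) + (2/5)·8 = 12/5
Highest expected payoff is 5, from t1.

t1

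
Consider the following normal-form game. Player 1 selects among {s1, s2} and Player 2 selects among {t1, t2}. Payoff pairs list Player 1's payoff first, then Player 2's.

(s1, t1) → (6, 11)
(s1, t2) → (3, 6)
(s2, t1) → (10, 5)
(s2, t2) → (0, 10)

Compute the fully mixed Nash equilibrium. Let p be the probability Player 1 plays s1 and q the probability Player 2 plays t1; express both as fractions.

p = 1/2, q = 3/7

Each player's mixing probability is pinned down by making the *other* player indifferent.
Player 2 indifferent between t1 and t2: p·11 + (1−p)·5 = p·6 + (1−p)·10 ⟹ 5 + 6p = 10 + (-4)p ⟹ p = 1/2.
Player 1 indifferent between s1 and s2: q·6 + (1−q)·3 = q·10 + (1−q)·0 ⟹ 3 + 3q = 0 + 10q ⟹ q = 3/7.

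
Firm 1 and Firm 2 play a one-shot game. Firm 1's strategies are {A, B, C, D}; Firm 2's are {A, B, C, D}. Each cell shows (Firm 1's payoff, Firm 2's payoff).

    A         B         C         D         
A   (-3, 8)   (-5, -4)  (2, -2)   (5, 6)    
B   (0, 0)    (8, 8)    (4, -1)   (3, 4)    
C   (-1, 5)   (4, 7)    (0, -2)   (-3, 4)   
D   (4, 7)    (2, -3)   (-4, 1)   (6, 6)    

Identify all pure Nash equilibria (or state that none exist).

(B, B) and (D, A)

A profile is a Nash equilibrium when each player is best-responding to the other.
Firm 1's best responses — vs A: D (payoff 4); vs B: B (payoff 8); vs C: B (payoff 4); vs D: D (payoff 6).
Firm 2's best responses — vs A: A (payoff 8); vs B: B (payoff 8); vs C: B (payoff 7); vs D: A (payoff 7).
Mutual best responses occur at (B, B) and (D, A); at each, neither player gains by switching.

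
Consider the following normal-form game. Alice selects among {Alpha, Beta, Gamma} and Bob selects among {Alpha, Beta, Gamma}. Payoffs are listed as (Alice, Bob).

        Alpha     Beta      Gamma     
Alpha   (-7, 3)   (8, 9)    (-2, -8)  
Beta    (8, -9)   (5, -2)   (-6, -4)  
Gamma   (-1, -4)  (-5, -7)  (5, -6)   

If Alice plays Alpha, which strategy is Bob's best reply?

With Alice fixed at Alpha, Bob's payoffs are: Alpha → 3, Beta → 9, Gamma → -8.
The maximum is 9, achieved by Beta.

Beta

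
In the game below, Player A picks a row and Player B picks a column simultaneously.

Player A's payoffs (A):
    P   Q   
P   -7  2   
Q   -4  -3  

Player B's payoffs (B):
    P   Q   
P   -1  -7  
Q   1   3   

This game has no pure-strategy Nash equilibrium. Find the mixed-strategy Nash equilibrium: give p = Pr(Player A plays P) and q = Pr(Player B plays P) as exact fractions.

p = 1/4, q = 5/8

In a mixed NE each player is indifferent between their pure strategies, so the opponent's mix sets the indifference.
Player B indifferent between P and Q: p·(-1) + (1−p)·1 = p·(-7) + (1−p)·3 ⟹ 1 + (-2)p = 3 + (-10)p ⟹ p = 1/4.
Player A indifferent between P and Q: q·(-7) + (1−q)·2 = q·(-4) + (1−q)·(-3) ⟹ 2 + (-9)q = (-3) + (-1)q ⟹ q = 5/8.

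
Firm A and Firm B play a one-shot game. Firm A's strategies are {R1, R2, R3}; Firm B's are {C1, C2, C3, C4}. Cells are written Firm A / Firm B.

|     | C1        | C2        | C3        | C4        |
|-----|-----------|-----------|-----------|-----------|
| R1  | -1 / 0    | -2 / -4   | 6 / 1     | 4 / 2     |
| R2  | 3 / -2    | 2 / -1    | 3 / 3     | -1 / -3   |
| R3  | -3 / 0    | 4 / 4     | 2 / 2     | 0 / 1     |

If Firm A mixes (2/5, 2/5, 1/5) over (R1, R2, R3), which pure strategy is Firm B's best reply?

C3

Compute Firm B's expected payoff from each pure strategy against the given mix.
C1: (2/5)·0 + (2/5)·(-2) + (1/5)·0 = -4/5
C2: (2/5)·(-4) + (2/5)·(-1) + (1/5)·4 = -6/5
C3: (2/5)·1 + (2/5)·3 + (1/5)·2 = 2
C4: (2/5)·2 + (2/5)·(-3) + (1/5)·1 = -1/5
Highest expected payoff is 2, from C3.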